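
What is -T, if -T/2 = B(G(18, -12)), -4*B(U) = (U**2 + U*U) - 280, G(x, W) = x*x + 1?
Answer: -105485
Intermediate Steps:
G(x, W) = 1 + x**2 (G(x, W) = x**2 + 1 = 1 + x**2)
B(U) = 70 - U**2/2 (B(U) = -((U**2 + U*U) - 280)/4 = -((U**2 + U**2) - 280)/4 = -(2*U**2 - 280)/4 = -(-280 + 2*U**2)/4 = 70 - U**2/2)
T = 105485 (T = -2*(70 - (1 + 18**2)**2/2) = -2*(70 - (1 + 324)**2/2) = -2*(70 - 1/2*325**2) = -2*(70 - 1/2*105625) = -2*(70 - 105625/2) = -2*(-105485/2) = 105485)
-T = -1*105485 = -105485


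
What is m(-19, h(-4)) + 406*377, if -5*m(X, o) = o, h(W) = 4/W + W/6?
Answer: 459187/3 ≈ 1.5306e+5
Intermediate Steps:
h(W) = 4/W + W/6 (h(W) = 4/W + W*(1/6) = 4/W + W/6)
m(X, o) = -o/5
m(-19, h(-4)) + 406*377 = -(4/(-4) + (1/6)*(-4))/5 + 406*377 = -(4*(-1/4) - 2/3)/5 + 153062 = -(-1 - 2/3)/5 + 153062 = -1/5*(-5/3) + 153062 = 1/3 + 153062 = 459187/3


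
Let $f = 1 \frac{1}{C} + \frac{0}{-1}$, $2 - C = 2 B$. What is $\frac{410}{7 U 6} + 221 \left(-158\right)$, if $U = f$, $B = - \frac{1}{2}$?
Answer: $- \frac{244221}{7} \approx -34889.0$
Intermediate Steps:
$B = - \frac{1}{2}$ ($B = \left(-1\right) \frac{1}{2} = - \frac{1}{2} \approx -0.5$)
$C = 3$ ($C = 2 - 2 \left(- \frac{1}{2}\right) = 2 - -1 = 2 + 1 = 3$)
$f = \frac{1}{3}$ ($f = 1 \cdot \frac{1}{3} + \frac{0}{-1} = 1 \cdot \frac{1}{3} + 0 \left(-1\right) = \frac{1}{3} + 0 = \frac{1}{3} \approx 0.33333$)
$U = \frac{1}{3} \approx 0.33333$
$\frac{410}{7 U 6} + 221 \left(-158\right) = \frac{410}{7 \cdot \frac{1}{3} \cdot 6} + 221 \left(-158\right) = \frac{410}{\frac{7}{3} \cdot 6} - 34918 = \frac{410}{14} - 34918 = 410 \cdot \frac{1}{14} - 34918 = \frac{205}{7} - 34918 = - \frac{244221}{7}$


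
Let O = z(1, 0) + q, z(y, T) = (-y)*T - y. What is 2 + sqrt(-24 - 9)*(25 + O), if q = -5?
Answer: 2 + 19*I*sqrt(33) ≈ 2.0 + 109.15*I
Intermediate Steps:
z(y, T) = -y - T*y (z(y, T) = -T*y - y = -y - T*y)
O = -6 (O = -1*1*(1 + 0) - 5 = -1*1*1 - 5 = -1 - 5 = -6)
2 + sqrt(-24 - 9)*(25 + O) = 2 + sqrt(-24 - 9)*(25 - 6) = 2 + sqrt(-33)*19 = 2 + (I*sqrt(33))*19 = 2 + 19*I*sqrt(33)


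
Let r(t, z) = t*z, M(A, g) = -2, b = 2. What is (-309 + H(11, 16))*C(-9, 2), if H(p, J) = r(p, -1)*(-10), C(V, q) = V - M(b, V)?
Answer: 1393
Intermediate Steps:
C(V, q) = 2 + V (C(V, q) = V - 1*(-2) = V + 2 = 2 + V)
H(p, J) = 10*p (H(p, J) = (p*(-1))*(-10) = -p*(-10) = 10*p)
(-309 + H(11, 16))*C(-9, 2) = (-309 + 10*11)*(2 - 9) = (-309 + 110)*(-7) = -199*(-7) = 1393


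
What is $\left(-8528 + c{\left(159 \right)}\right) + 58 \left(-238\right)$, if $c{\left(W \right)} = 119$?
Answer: $-22213$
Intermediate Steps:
$\left(-8528 + c{\left(159 \right)}\right) + 58 \left(-238\right) = \left(-8528 + 119\right) + 58 \left(-238\right) = -8409 - 13804 = -22213$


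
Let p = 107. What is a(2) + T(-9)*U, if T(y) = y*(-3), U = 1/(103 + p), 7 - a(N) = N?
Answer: 359/70 ≈ 5.1286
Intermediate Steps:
a(N) = 7 - N
U = 1/210 (U = 1/(103 + 107) = 1/210 ≈ 0.0047619)
T(y) = -3*y
a(2) + T(-9)*U = (7 - 1*2) - 3*(-9)*(1/210) = (7 - 2) + 27*(1/210) = 5 + 9/70 = 359/70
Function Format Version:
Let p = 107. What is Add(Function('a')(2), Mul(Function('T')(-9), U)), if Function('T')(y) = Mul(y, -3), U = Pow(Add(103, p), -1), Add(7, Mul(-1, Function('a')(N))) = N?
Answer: Rational(359, 70) ≈ 5.1286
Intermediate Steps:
Function('a')(N) = Add(7, Mul(-1, N))
U = Rational(1, 210) (U = Pow(Add(103, 107), -1) = Pow(210, -1) = Rational(1, 210) ≈ 0.0047619)
Function('T')(y) = Mul(-3, y)
Add(Function('a')(2), Mul(Function('T')(-9), U)) = Add(Add(7, Mul(-1, 2)), Mul(Mul(-3, -9), Rational(1, 210))) = Add(Add(7, -2), Mul(27, Rational(1, 210))) = Add(5, Rational(9, 70)) = Rational(359, 70)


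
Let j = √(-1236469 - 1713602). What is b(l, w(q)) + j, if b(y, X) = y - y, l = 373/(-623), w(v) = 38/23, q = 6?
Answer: I*√2950071 ≈ 1717.6*I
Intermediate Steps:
w(v) = 38/23 (w(v) = 38*(1/23) = 38/23)
l = -373/623 (l = 373*(-1/623) = -373/623 ≈ -0.59872)
b(y, X) = 0
j = I*√2950071 (j = √(-2950071) = I*√2950071 ≈ 1717.6*I)
b(l, w(q)) + j = 0 + I*√2950071 = I*√2950071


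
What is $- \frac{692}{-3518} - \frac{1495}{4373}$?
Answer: $- \frac{1116647}{7692107} \approx -0.14517$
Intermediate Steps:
$- \frac{692}{-3518} - \frac{1495}{4373} = \left(-692\right) \left(- \frac{1}{3518}\right) - \frac{1495}{4373} = \frac{346}{1759} - \frac{1495}{4373} = - \frac{1116647}{7692107}$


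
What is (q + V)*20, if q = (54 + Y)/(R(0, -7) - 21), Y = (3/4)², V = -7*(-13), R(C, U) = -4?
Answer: 35527/20 ≈ 1776.3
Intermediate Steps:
V = 91
Y = 9/16 (Y = (3*(¼))² = (¾)² = 9/16 ≈ 0.56250)
q = -873/400 (q = (54 + 9/16)/(-4 - 21) = (873/16)/(-25) = (873/16)*(-1/25) = -873/400 ≈ -2.1825)
(q + V)*20 = (-873/400 + 91)*20 = (35527/400)*20 = 35527/20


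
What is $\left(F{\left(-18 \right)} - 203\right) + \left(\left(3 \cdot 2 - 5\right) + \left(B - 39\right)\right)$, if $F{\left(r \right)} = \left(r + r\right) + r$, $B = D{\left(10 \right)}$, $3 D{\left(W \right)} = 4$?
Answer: $- \frac{881}{3} \approx -293.67$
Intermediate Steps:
$D{\left(W \right)} = \frac{4}{3}$ ($D{\left(W \right)} = \frac{1}{3} \cdot 4 = \frac{4}{3}$)
$B = \frac{4}{3} \approx 1.3333$
$F{\left(r \right)} = 3 r$ ($F{\left(r \right)} = 2 r + r = 3 r$)
$\left(F{\left(-18 \right)} - 203\right) + \left(\left(3 \cdot 2 - 5\right) + \left(B - 39\right)\right) = \left(3 \left(-18\right) - 203\right) + \left(\left(3 \cdot 2 - 5\right) + \left(\frac{4}{3} - 39\right)\right) = \left(-54 - 203\right) + \left(\left(6 - 5\right) - \frac{113}{3}\right) = -257 + \left(1 - \frac{113}{3}\right) = -257 - \frac{110}{3} = - \frac{881}{3}$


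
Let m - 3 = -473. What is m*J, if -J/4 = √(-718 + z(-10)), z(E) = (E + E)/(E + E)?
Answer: 1880*I*√717 ≈ 50341.0*I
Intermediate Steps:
m = -470 (m = 3 - 473 = -470)
z(E) = 1 (z(E) = (2*E)/((2*E)) = (2*E)*(1/(2*E)) = 1)
J = -4*I*√717 (J = -4*√(-718 + 1) = -4*I*√717 ≈ -107.11*I)
m*J = -(-1880)*I*√717 = 1880*I*√717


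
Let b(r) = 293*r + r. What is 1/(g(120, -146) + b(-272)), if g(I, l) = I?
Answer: -1/79848 ≈ -1.2524e-5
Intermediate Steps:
b(r) = 294*r
1/(g(120, -146) + b(-272)) = 1/(120 + 294*(-272)) = 1/(120 - 79968) = 1/(-79848) = -1/79848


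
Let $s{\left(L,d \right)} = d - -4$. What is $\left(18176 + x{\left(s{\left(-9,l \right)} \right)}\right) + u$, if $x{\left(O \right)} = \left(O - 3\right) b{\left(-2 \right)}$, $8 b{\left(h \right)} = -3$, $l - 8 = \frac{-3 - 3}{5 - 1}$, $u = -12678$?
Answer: $\frac{87923}{16} \approx 5495.2$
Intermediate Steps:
$l = \frac{13}{2}$ ($l = 8 + \frac{-3 - 3}{5 - 1} = 8 - \frac{6}{4} = 8 - \frac{3}{2} = \frac{13}{2} \approx 6.5$)
$s{\left(L,d \right)} = 4 + d$ ($s{\left(L,d \right)} = d + 4 = 4 + d$)
$b{\left(h \right)} = - \frac{3}{8}$ ($b{\left(h \right)} = \frac{1}{8} \left(-3\right) = - \frac{3}{8}$)
$x{\left(O \right)} = \frac{9}{8} - \frac{3 O}{8}$ ($x{\left(O \right)} = \left(O - 3\right) \left(- \frac{3}{8}\right) = \left(-3 + O\right) \left(- \frac{3}{8}\right) = \frac{9}{8} - \frac{3 O}{8}$)
$\left(18176 + x{\left(s{\left(-9,l \right)} \right)}\right) + u = \left(18176 + \left(\frac{9}{8} - \frac{3 \left(4 + \frac{13}{2}\right)}{8}\right)\right) - 12678 = \left(18176 + \left(\frac{9}{8} - \frac{63}{16}\right)\right) - 12678 = \left(18176 - \frac{45}{16}\right) - 12678 = \frac{290771}{16} - 12678 = \frac{87923}{16}$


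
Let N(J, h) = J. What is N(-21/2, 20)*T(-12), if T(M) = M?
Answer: 126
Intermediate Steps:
N(-21/2, 20)*T(-12) = -21/2*(-12) = 126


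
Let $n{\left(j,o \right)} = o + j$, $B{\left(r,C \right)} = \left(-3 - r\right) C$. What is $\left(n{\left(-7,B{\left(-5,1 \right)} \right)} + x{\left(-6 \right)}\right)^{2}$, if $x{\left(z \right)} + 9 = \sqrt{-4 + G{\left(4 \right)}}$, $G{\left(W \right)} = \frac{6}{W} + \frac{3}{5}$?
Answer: $\frac{\left(140 - i \sqrt{190}\right)^{2}}{100} \approx 194.1 - 38.595 i$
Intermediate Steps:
$B{\left(r,C \right)} = C \left(-3 - r\right)$
$n{\left(j,o \right)} = j + o$
$G{\left(W \right)} = \frac{3}{5} + \frac{6}{W}$ ($G{\left(W \right)} = \frac{6}{W} + 3 \cdot \frac{1}{5} = \frac{6}{W} + \frac{3}{5} = \frac{3}{5} + \frac{6}{W}$)
$x{\left(z \right)} = -9 + \frac{i \sqrt{190}}{10}$ ($x{\left(z \right)} = -9 + \sqrt{-4 + \left(\frac{3}{5} + \frac{6}{4}\right)} = -9 + \sqrt{-4 + \left(\frac{3}{5} + 6 \cdot \frac{1}{4}\right)} = -9 + \sqrt{-4 + \left(\frac{3}{5} + \frac{3}{2}\right)} = -9 + \sqrt{-4 + \frac{21}{10}} = -9 + \sqrt{- \frac{19}{10}} = -9 + \frac{i \sqrt{190}}{10}$)
$\left(n{\left(-7,B{\left(-5,1 \right)} \right)} + x{\left(-6 \right)}\right)^{2} = \left(\left(-7 - 1 \left(3 - 5\right)\right) - \left(9 - \frac{i \sqrt{190}}{10}\right)\right)^{2} = \left(\left(-7 - 1 \left(-2\right)\right) - \left(9 - \frac{i \sqrt{190}}{10}\right)\right)^{2} = \left(\left(-7 + 2\right) - \left(9 - \frac{i \sqrt{190}}{10}\right)\right)^{2} = \left(-5 - \left(9 - \frac{i \sqrt{190}}{10}\right)\right)^{2} = \left(-14 + \frac{i \sqrt{190}}{10}\right)^{2}$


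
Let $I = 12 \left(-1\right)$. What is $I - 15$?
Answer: $-27$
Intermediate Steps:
$I = -12$
$I - 15 = -12 - 15 = -27$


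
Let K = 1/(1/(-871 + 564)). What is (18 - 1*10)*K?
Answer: -2456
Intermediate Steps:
K = -307 (K = 1/(1/(-307)) = 1/(-1/307) = -307)
(18 - 1*10)*K = (18 - 1*10)*(-307) = (18 - 10)*(-307) = 8*(-307) = -2456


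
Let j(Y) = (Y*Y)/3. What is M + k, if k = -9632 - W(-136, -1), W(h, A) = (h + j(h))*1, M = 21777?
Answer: 18347/3 ≈ 6115.7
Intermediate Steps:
j(Y) = Y**2/3 (j(Y) = Y**2*(1/3) = Y**2/3)
W(h, A) = h + h**2/3 (W(h, A) = (h + h**2/3)*1 = h + h**2/3)
k = -46984/3 (k = -9632 - (-136)*(3 - 136)/3 = -9632 - (-136)*(-133)/3 = -9632 - 1*18088/3 = -9632 - 18088/3 = -46984/3 ≈ -15661.)
M + k = 21777 - 46984/3 = 18347/3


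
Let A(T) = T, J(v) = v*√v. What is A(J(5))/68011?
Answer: 5*√5/68011 ≈ 0.00016439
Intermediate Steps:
J(v) = v^(3/2)
A(J(5))/68011 = 5^(3/2)/68011 = (5*√5)*(1/68011) = 5*√5/68011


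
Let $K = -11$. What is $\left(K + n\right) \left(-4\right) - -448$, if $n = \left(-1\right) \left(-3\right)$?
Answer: $480$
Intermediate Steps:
$n = 3$
$\left(K + n\right) \left(-4\right) - -448 = \left(-11 + 3\right) \left(-4\right) - -448 = \left(-8\right) \left(-4\right) + 448 = 32 + 448 = 480$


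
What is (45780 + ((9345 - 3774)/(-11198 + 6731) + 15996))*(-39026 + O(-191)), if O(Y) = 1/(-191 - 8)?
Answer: -714353022918225/296311 ≈ -2.4108e+9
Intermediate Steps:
O(Y) = -1/199 (O(Y) = 1/(-199) = -1/199)
(45780 + ((9345 - 3774)/(-11198 + 6731) + 15996))*(-39026 + O(-191)) = (45780 + ((9345 - 3774)/(-11198 + 6731) + 15996))*(-39026 - 1/199) = (45780 + (5571/(-4467) + 15996))*(-7766175/199) = (45780 + (5571*(-1/4467) + 15996))*(-7766175/199) = (45780 + (-1857/1489 + 15996))*(-7766175/199) = (45780 + 23816187/1489)*(-7766175/199) = (91982607/1489)*(-7766175/199) = -714353022918225/296311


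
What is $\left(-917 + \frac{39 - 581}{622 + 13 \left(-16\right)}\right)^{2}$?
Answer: $\frac{36134208100}{42849} \approx 8.4329 \cdot 10^{5}$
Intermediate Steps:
$\left(-917 + \frac{39 - 581}{622 + 13 \left(-16\right)}\right)^{2} = \left(-917 - \frac{542}{622 - 208}\right)^{2} = \left(-917 - \frac{542}{414}\right)^{2} = \left(-917 - \frac{271}{207}\right)^{2} = \left(- \frac{190090}{207}\right)^{2} = \frac{36134208100}{42849}$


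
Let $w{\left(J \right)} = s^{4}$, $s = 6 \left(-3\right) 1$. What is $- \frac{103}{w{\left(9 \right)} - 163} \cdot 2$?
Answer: $- \frac{206}{104813} \approx -0.0019654$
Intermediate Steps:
$s = -18$ ($s = \left(-18\right) 1 = -18$)
$w{\left(J \right)} = 104976$ ($w{\left(J \right)} = \left(-18\right)^{4} = 104976$)
$- \frac{103}{w{\left(9 \right)} - 163} \cdot 2 = - \frac{103}{104976 - 163} \cdot 2 = - \frac{103}{104813} \cdot 2 = \left(-103\right) \frac{1}{104813} \cdot 2 = \left(- \frac{103}{104813}\right) 2 = - \frac{206}{104813}$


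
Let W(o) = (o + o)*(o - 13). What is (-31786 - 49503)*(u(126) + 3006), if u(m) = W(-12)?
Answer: -293128134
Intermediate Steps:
W(o) = 2*o*(-13 + o) (W(o) = (2*o)*(-13 + o) = 2*o*(-13 + o))
u(m) = 600 (u(m) = 2*(-12)*(-13 - 12) = 2*(-12)*(-25) = 600)
(-31786 - 49503)*(u(126) + 3006) = (-31786 - 49503)*(600 + 3006) = -81289*3606 = -293128134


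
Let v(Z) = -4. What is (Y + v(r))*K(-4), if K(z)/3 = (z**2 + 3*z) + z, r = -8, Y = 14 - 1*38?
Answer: 0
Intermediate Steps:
Y = -24 (Y = 14 - 38 = -24)
K(z) = 3*z**2 + 12*z (K(z) = 3*((z**2 + 3*z) + z) = 3*(z**2 + 4*z) = 3*z**2 + 12*z)
(Y + v(r))*K(-4) = (-24 - 4)*(3*(-4)*(4 - 4)) = -84*(-4)*0 = -28*0 = 0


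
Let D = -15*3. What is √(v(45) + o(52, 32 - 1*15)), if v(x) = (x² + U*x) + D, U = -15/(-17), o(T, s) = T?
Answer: √598723/17 ≈ 45.516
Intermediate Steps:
D = -45
U = 15/17 (U = -15*(-1/17) = 15/17 ≈ 0.88235)
v(x) = -45 + x² + 15*x/17 (v(x) = (x² + 15*x/17) - 45 = -45 + x² + 15*x/17)
√(v(45) + o(52, 32 - 1*15)) = √((-45 + 45² + (15/17)*45) + 52) = √((-45 + 2025 + 675/17) + 52) = √(34335/17 + 52) = √(35219/17) = √598723/17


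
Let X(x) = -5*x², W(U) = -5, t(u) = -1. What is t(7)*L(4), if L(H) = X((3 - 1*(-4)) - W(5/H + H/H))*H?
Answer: 2880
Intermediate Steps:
L(H) = -720*H (L(H) = (-5*((3 - 1*(-4)) - 1*(-5))²)*H = (-5*((3 + 4) + 5)²)*H = (-5*(7 + 5)²)*H = (-5*12²)*H = (-5*144)*H = -720*H)
t(7)*L(4) = -(-720)*4 = -1*(-2880) = 2880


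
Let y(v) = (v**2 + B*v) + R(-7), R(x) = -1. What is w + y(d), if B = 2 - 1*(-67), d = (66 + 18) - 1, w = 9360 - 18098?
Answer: 3877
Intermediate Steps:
w = -8738
d = 83 (d = 84 - 1 = 83)
B = 69 (B = 2 + 67 = 69)
y(v) = -1 + v**2 + 69*v (y(v) = (v**2 + 69*v) - 1 = -1 + v**2 + 69*v)
w + y(d) = -8738 + (-1 + 83**2 + 69*83) = -8738 + (-1 + 6889 + 5727) = -8738 + 12615 = 3877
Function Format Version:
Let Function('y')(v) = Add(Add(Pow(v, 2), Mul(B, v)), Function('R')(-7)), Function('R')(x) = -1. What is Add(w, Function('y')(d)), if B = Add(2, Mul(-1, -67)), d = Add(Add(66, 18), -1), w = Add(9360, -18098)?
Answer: 3877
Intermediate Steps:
w = -8738
d = 83 (d = Add(84, -1) = 83)
B = 69 (B = Add(2, 67) = 69)
Function('y')(v) = Add(-1, Pow(v, 2), Mul(69, v)) (Function('y')(v) = Add(Add(Pow(v, 2), Mul(69, v)), -1) = Add(-1, Pow(v, 2), Mul(69, v)))
Add(w, Function('y')(d)) = Add(-8738, Add(-1, Pow(83, 2), Mul(69, 83))) = Add(-8738, Add(-1, 6889, 5727)) = Add(-8738, 12615) = 3877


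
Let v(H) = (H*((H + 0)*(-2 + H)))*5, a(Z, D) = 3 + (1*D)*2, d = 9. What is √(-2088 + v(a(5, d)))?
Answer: 3*√4423 ≈ 199.52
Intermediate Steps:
a(Z, D) = 3 + 2*D (a(Z, D) = 3 + D*2 = 3 + 2*D)
v(H) = 5*H²*(-2 + H) (v(H) = (H*(H*(-2 + H)))*5 = (H²*(-2 + H))*5 = 5*H²*(-2 + H))
√(-2088 + v(a(5, d))) = √(-2088 + 5*(3 + 2*9)²*(-2 + (3 + 2*9))) = √(-2088 + 5*(3 + 18)²*(-2 + (3 + 18))) = √(-2088 + 5*21²*(-2 + 21)) = √(-2088 + 5*441*19) = √(-2088 + 41895) = √39807 = 3*√4423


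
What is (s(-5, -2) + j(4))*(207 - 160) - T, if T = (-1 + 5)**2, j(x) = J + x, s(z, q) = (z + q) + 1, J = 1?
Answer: -63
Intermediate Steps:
s(z, q) = 1 + q + z (s(z, q) = (q + z) + 1 = 1 + q + z)
j(x) = 1 + x
T = 16 (T = 4**2 = 16)
(s(-5, -2) + j(4))*(207 - 160) - T = ((1 - 2 - 5) + (1 + 4))*(207 - 160) - 1*16 = (-6 + 5)*47 - 16 = -1*47 - 16 = -47 - 16 = -63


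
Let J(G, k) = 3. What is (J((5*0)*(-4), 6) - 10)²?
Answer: 49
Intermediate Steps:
(J((5*0)*(-4), 6) - 10)² = (3 - 10)² = (-7)² = 49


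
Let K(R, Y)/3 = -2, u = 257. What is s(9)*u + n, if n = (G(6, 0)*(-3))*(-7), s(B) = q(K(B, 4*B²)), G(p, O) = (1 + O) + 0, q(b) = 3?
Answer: 792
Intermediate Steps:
K(R, Y) = -6 (K(R, Y) = 3*(-2) = -6)
G(p, O) = 1 + O
s(B) = 3
n = 21 (n = ((1 + 0)*(-3))*(-7) = (1*(-3))*(-7) = -3*(-7) = 21)
s(9)*u + n = 3*257 + 21 = 771 + 21 = 792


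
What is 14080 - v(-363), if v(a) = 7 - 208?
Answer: 14281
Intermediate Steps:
v(a) = -201
14080 - v(-363) = 14080 - 1*(-201) = 14080 + 201 = 14281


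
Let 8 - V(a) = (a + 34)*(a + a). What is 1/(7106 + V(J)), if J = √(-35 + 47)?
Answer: 3545/25106306 + 34*√3/12553153 ≈ 0.00014589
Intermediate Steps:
J = 2*√3 (J = √12 = 2*√3 ≈ 3.4641)
V(a) = 8 - 2*a*(34 + a) (V(a) = 8 - (a + 34)*(a + a) = 8 - (34 + a)*2*a = 8 - 2*a*(34 + a))
1/(7106 + V(J)) = 1/(7106 + (8 - 136*√3 - 2*(2*√3)²)) = 1/(7106 + (8 - 136*√3 - 2*12)) = 1/(7106 + (8 - 136*√3 - 24)) = 1/(7106 + (-16 - 136*√3)) = 1/(7090 - 136*√3)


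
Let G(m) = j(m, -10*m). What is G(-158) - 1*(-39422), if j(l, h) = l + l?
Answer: 39106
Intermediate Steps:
j(l, h) = 2*l
G(m) = 2*m
G(-158) - 1*(-39422) = 2*(-158) - 1*(-39422) = -316 + 39422 = 39106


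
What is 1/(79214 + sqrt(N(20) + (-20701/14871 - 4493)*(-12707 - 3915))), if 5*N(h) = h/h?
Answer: 5889956970/461012302803269 - sqrt(413023333514514405)/461012302803269 ≈ 1.1382e-5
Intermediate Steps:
N(h) = 1/5 (N(h) = (h/h)/5 = (1/5)*1 = 1/5)
1/(79214 + sqrt(N(20) + (-20701/14871 - 4493)*(-12707 - 3915))) = 1/(79214 + sqrt(1/5 + (-20701/14871 - 4493)*(-12707 - 3915))) = 1/(79214 + sqrt(1/5 + (-20701*1/14871 - 4493)*(-16622))) = 1/(79214 + sqrt(1/5 + (-20701/14871 - 4493)*(-16622))) = 1/(79214 + sqrt(1/5 - 66836104/14871*(-16622))) = 1/(79214 + sqrt(1/5 + 1110949720688/14871)) = 1/(79214 + sqrt(5554748618311/74355)) = 1/(79214 + sqrt(413023333514514405)/74355)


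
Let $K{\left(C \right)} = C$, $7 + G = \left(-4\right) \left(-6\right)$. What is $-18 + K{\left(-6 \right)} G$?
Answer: $-120$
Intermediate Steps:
$G = 17$ ($G = -7 - -24 = -7 + 24 = 17$)
$-18 + K{\left(-6 \right)} G = -18 - 102 = -120$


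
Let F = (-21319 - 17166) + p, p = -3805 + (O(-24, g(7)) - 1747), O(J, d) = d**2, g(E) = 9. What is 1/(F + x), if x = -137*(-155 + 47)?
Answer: -1/29160 ≈ -3.4294e-5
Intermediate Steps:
x = 14796 (x = -137*(-108) = 14796)
p = -5471 (p = -3805 + (9**2 - 1747) = -3805 + (81 - 1747) = -3805 - 1666 = -5471)
F = -43956 (F = (-21319 - 17166) - 5471 = -38485 - 5471 = -43956)
1/(F + x) = 1/(-43956 + 14796) = 1/(-29160) = -1/29160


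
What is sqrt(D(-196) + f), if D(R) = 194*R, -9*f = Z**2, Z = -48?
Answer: 2*I*sqrt(9570) ≈ 195.65*I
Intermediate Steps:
f = -256 (f = -1/9*(-48)**2 = -1/9*2304 = -256)
sqrt(D(-196) + f) = sqrt(194*(-196) - 256) = sqrt(-38024 - 256) = sqrt(-38280) = 2*I*sqrt(9570)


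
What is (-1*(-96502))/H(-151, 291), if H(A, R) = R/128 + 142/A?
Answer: 1865190656/25765 ≈ 72392.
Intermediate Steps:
H(A, R) = 142/A + R/128 (H(A, R) = R*(1/128) + 142/A = R/128 + 142/A = 142/A + R/128)
(-1*(-96502))/H(-151, 291) = (-1*(-96502))/(142/(-151) + (1/128)*291) = 96502/(142*(-1/151) + 291/128) = 96502/(-142/151 + 291/128) = 96502/(25765/19328) = 96502*(19328/25765) = 1865190656/25765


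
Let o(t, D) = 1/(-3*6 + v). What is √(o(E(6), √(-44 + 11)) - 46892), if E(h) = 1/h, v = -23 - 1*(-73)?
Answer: 3*I*√333454/8 ≈ 216.55*I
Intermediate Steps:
v = 50 (v = -23 + 73 = 50)
E(h) = 1/h
o(t, D) = 1/32 (o(t, D) = 1/(-3*6 + 50) = 1/(-18 + 50) = 1/32)
√(o(E(6), √(-44 + 11)) - 46892) = √(1/32 - 46892) = √(-1500543/32) = 3*I*√333454/8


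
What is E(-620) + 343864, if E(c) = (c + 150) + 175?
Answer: 343569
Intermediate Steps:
E(c) = 325 + c (E(c) = (150 + c) + 175 = 325 + c)
E(-620) + 343864 = (325 - 620) + 343864 = -295 + 343864 = 343569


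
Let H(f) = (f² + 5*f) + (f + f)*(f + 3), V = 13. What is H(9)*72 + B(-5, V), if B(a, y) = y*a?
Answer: 24559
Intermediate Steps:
B(a, y) = a*y
H(f) = f² + 5*f + 2*f*(3 + f) (H(f) = (f² + 5*f) + (2*f)*(3 + f) = (f² + 5*f) + 2*f*(3 + f) = f² + 5*f + 2*f*(3 + f))
H(9)*72 + B(-5, V) = (9*(11 + 3*9))*72 - 5*13 = (9*(11 + 27))*72 - 65 = (9*38)*72 - 65 = 342*72 - 65 = 24624 - 65 = 24559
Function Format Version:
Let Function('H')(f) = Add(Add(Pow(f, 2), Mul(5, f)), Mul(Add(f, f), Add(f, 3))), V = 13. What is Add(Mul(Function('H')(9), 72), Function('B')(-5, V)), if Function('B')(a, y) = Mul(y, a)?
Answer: 24559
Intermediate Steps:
Function('B')(a, y) = Mul(a, y)
Function('H')(f) = Add(Pow(f, 2), Mul(5, f), Mul(2, f, Add(3, f))) (Function('H')(f) = Add(Add(Pow(f, 2), Mul(5, f)), Mul(Mul(2, f), Add(3, f))) = Add(Add(Pow(f, 2), Mul(5, f)), Mul(2, f, Add(3, f))) = Add(Pow(f, 2), Mul(5, f), Mul(2, f, Add(3, f))))
Add(Mul(Function('H')(9), 72), Function('B')(-5, V)) = Add(Mul(Mul(9, Add(11, Mul(3, 9))), 72), Mul(-5, 13)) = Add(Mul(Mul(9, Add(11, 27)), 72), -65) = Add(Mul(Mul(9, 38), 72), -65) = Add(Mul(342, 72), -65) = Add(24624, -65) = 24559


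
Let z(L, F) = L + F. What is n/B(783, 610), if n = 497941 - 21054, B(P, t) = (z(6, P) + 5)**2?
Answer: 476887/630436 ≈ 0.75644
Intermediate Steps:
z(L, F) = F + L
B(P, t) = (11 + P)**2 (B(P, t) = ((P + 6) + 5)**2 = ((6 + P) + 5)**2 = (11 + P)**2)
n = 476887
n/B(783, 610) = 476887/((11 + 783)**2) = 476887/(794**2) = 476887/630436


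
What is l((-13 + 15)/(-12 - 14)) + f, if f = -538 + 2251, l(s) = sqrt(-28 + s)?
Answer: 1713 + I*sqrt(4745)/13 ≈ 1713.0 + 5.2988*I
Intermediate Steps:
f = 1713
l((-13 + 15)/(-12 - 14)) + f = sqrt(-28 + (-13 + 15)/(-12 - 14)) + 1713 = sqrt(-28 + 2/(-26)) + 1713 = sqrt(-28 + 2*(-1/26)) + 1713 = sqrt(-28 - 1/13) + 1713 = sqrt(-365/13) + 1713 = I*sqrt(4745)/13 + 1713 = 1713 + I*sqrt(4745)/13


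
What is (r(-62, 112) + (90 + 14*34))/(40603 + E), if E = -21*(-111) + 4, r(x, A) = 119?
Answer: 685/42938 ≈ 0.015953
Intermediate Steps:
E = 2335 (E = 2331 + 4 = 2335)
(r(-62, 112) + (90 + 14*34))/(40603 + E) = (119 + (90 + 14*34))/(40603 + 2335) = (119 + (90 + 476))/42938 = (119 + 566)*(1/42938) = 685*(1/42938) = 685/42938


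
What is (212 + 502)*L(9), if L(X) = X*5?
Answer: 32130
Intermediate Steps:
L(X) = 5*X
(212 + 502)*L(9) = (212 + 502)*(5*9) = 714*45 = 32130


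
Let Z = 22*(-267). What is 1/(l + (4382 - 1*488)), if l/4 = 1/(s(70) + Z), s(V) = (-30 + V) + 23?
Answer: 5811/22628030 ≈ 0.00025681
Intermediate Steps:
s(V) = -7 + V
Z = -5874
l = -4/5811 (l = 4/((-7 + 70) - 5874) = 4/(63 - 5874) = 4/(-5811) = 4*(-1/5811) = -4/5811 ≈ -0.00068835)
1/(l + (4382 - 1*488)) = 1/(-4/5811 + (4382 - 1*488)) = 1/(-4/5811 + (4382 - 488)) = 1/(-4/5811 + 3894) = 1/(22628030/5811) = 5811/22628030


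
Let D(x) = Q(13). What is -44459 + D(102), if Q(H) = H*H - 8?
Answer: -44298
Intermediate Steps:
Q(H) = -8 + H² (Q(H) = H² - 8 = -8 + H²)
D(x) = 161 (D(x) = -8 + 13² = -8 + 169 = 161)
-44459 + D(102) = -44459 + 161 = -44298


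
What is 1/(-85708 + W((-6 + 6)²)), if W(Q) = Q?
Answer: -1/85708 ≈ -1.1668e-5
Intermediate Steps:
1/(-85708 + W((-6 + 6)²)) = 1/(-85708 + (-6 + 6)²) = 1/(-85708 + 0²) = 1/(-85708 + 0) = 1/(-85708) = -1/85708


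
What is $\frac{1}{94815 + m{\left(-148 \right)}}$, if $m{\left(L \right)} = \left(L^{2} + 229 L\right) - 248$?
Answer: $\frac{1}{82579} \approx 1.211 \cdot 10^{-5}$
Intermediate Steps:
$m{\left(L \right)} = -248 + L^{2} + 229 L$
$\frac{1}{94815 + m{\left(-148 \right)}} = \frac{1}{94815 + \left(-248 + \left(-148\right)^{2} + 229 \left(-148\right)\right)} = \frac{1}{94815 - 12236} = \frac{1}{82579}$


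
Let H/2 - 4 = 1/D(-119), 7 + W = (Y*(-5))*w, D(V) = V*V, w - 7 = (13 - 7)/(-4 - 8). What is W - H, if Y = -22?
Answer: 9912698/14161 ≈ 700.00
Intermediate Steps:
w = 13/2 (w = 7 + (13 - 7)/(-4 - 8) = 7 + 6/(-12) = 7 + 6*(-1/12) = 7 - ½ = 13/2 ≈ 6.5000)
D(V) = V²
W = 708 (W = -7 - 22*(-5)*(13/2) = -7 + 110*(13/2) = -7 + 715 = 708)
H = 113290/14161 (H = 8 + 2/((-119)²) = 8 + 2/14161 = 113290/14161 ≈ 8.0001)
W - H = 708 - 1*113290/14161 = 708 - 113290/14161 = 9912698/14161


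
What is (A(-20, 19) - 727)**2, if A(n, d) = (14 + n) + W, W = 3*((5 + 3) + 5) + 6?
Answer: 473344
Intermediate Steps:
W = 45 (W = 3*(8 + 5) + 6 = 3*13 + 6 = 39 + 6 = 45)
A(n, d) = 59 + n (A(n, d) = (14 + n) + 45 = 59 + n)
(A(-20, 19) - 727)**2 = ((59 - 20) - 727)**2 = (39 - 727)**2 = (-688)**2 = 473344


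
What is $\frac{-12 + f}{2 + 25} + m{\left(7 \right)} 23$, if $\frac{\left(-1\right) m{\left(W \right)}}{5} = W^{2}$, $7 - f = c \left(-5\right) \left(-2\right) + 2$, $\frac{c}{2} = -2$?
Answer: $- \frac{50704}{9} \approx -5633.8$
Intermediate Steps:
$c = -4$ ($c = 2 \left(-2\right) = -4$)
$f = 45$ ($f = 7 - \left(\left(-4\right) \left(-5\right) \left(-2\right) + 2\right) = 7 - \left(20 \left(-2\right) + 2\right) = 7 - \left(-40 + 2\right) = 7 - -38 = 7 + 38 = 45$)
$m{\left(W \right)} = - 5 W^{2}$
$\frac{-12 + f}{2 + 25} + m{\left(7 \right)} 23 = \frac{-12 + 45}{2 + 25} + - 5 \cdot 7^{2} \cdot 23 = \frac{33}{27} + \left(-5\right) 49 \cdot 23 = 33 \cdot \frac{1}{27} - 5635 = \frac{11}{9} - 5635 = - \frac{50704}{9}$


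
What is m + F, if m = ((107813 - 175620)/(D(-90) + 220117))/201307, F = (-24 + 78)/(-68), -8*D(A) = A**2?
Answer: -8241512693/10378181078 ≈ -0.79412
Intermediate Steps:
D(A) = -A**2/8
F = -27/34 (F = -1/68*54 = -27/34 ≈ -0.79412)
m = -135614/88214539163 (m = ((107813 - 175620)/(-1/8*(-90)**2 + 220117))/201307 = -67807/(-1/8*8100 + 220117)*(1/201307) = -67807/(-2025/2 + 220117)*(1/201307) = -67807/438209/2*(1/201307) = -67807*2/438209*(1/201307) = -135614/438209*1/201307 = -135614/88214539163 ≈ -1.5373e-6)
m + F = -135614/88214539163 - 27/34 = -8241512693/10378181078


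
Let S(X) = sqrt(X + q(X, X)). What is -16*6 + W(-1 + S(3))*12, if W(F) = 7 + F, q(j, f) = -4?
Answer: -24 + 12*I ≈ -24.0 + 12.0*I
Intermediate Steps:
S(X) = sqrt(-4 + X) (S(X) = sqrt(X - 4) = sqrt(-4 + X))
-16*6 + W(-1 + S(3))*12 = -16*6 + (7 + (-1 + sqrt(-4 + 3)))*12 = -96 + (7 + (-1 + sqrt(-1)))*12 = -96 + (7 + (-1 + I))*12 = -96 + (6 + I)*12 = -96 + (72 + 12*I) = -24 + 12*I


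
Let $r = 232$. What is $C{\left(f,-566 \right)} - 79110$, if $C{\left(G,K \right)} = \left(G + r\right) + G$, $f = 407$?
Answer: $-78064$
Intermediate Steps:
$C{\left(G,K \right)} = 232 + 2 G$ ($C{\left(G,K \right)} = \left(G + 232\right) + G = \left(232 + G\right) + G = 232 + 2 G$)
$C{\left(f,-566 \right)} - 79110 = \left(232 + 2 \cdot 407\right) - 79110 = \left(232 + 814\right) - 79110 = 1046 - 79110 = -78064$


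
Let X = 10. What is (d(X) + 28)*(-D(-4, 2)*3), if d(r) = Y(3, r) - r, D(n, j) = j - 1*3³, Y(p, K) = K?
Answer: 2100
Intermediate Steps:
D(n, j) = -27 + j (D(n, j) = j - 1*27 = j - 27 = -27 + j)
d(r) = 0 (d(r) = r - r = 0)
(d(X) + 28)*(-D(-4, 2)*3) = (0 + 28)*(-(-27 + 2)*3) = 28*(-1*(-25)*3) = 28*(25*3) = 28*75 = 2100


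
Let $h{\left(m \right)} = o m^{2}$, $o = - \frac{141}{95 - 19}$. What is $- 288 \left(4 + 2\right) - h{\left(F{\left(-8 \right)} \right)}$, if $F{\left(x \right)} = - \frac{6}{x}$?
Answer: $- \frac{2099979}{1216} \approx -1727.0$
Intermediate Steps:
$o = - \frac{141}{76} \approx -1.8553$
$h{\left(m \right)} = - \frac{141 m^{2}}{76}$
$- 288 \left(4 + 2\right) - h{\left(F{\left(-8 \right)} \right)} = - 288 \left(4 + 2\right) - - \frac{141 \left(- \frac{6}{-8}\right)^{2}}{76} = \left(-288\right) 6 - - \frac{141 \left(\left(-6\right) \left(- \frac{1}{8}\right)\right)^{2}}{76} = -1728 - - \frac{141 \left(\frac{3}{4}\right)^{2}}{76} = -1728 - \left(- \frac{141}{76}\right) \frac{9}{16} = -1728 - - \frac{1269}{1216} = -1728 + \frac{1269}{1216} = - \frac{2099979}{1216}$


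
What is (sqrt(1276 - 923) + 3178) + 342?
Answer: 3520 + sqrt(353) ≈ 3538.8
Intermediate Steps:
(sqrt(1276 - 923) + 3178) + 342 = (sqrt(353) + 3178) + 342 = (3178 + sqrt(353)) + 342 = 3520 + sqrt(353)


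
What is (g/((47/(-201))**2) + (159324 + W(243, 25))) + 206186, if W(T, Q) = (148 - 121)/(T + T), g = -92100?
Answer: -52443366971/39762 ≈ -1.3189e+6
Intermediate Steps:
W(T, Q) = 27/(2*T) (W(T, Q) = 27/((2*T)) = 27*(1/(2*T)) = 27/(2*T))
(g/((47/(-201))**2) + (159324 + W(243, 25))) + 206186 = (-92100/((47/(-201))**2) + (159324 + (27/2)/243)) + 206186 = (-92100/((47*(-1/201))**2) + (159324 + (27/2)*(1/243))) + 206186 = (-92100/((-47/201)**2) + (159324 + 1/18)) + 206186 = (-92100/2209/40401 + 2867833/18) + 206186 = (-92100*40401/2209 + 2867833/18) + 206186 = (-3720932100/2209 + 2867833/18) + 206186 = -60641734703/39762 + 206186 = -52443366971/39762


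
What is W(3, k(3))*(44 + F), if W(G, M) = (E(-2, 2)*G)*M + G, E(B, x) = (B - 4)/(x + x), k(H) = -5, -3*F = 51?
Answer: 1377/2 ≈ 688.50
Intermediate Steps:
F = -17 (F = -⅓*51 = -17)
E(B, x) = (-4 + B)/(2*x) (E(B, x) = (-4 + B)/((2*x)) = (-4 + B)*(1/(2*x)) = (-4 + B)/(2*x))
W(G, M) = G - 3*G*M/2 (W(G, M) = (((½)*(-4 - 2)/2)*G)*M + G = (((½)*(½)*(-6))*G)*M + G = (-3*G/2)*M + G = -3*G*M/2 + G = G - 3*G*M/2)
W(3, k(3))*(44 + F) = ((½)*3*(2 - 3*(-5)))*(44 - 17) = ((½)*3*(2 + 15))*27 = ((½)*3*17)*27 = (51/2)*27 = 1377/2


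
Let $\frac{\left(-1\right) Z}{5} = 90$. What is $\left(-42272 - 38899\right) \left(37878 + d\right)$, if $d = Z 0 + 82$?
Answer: $-3081251160$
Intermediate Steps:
$Z = -450$ ($Z = \left(-5\right) 90 = -450$)
$d = 82$ ($d = \left(-450\right) 0 + 82 = 0 + 82 = 82$)
$\left(-42272 - 38899\right) \left(37878 + d\right) = \left(-42272 - 38899\right) \left(37878 + 82\right) = \left(-81171\right) 37960 = -3081251160$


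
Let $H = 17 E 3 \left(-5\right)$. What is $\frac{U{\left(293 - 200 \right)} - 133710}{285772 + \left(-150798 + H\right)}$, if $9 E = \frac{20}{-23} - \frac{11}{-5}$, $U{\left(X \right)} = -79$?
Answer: $- \frac{3077147}{3103535} \approx -0.9915$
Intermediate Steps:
$E = \frac{17}{115}$ ($E = \frac{\frac{20}{-23} - \frac{11}{-5}}{9} = \frac{20 \left(- \frac{1}{23}\right) - - \frac{11}{5}}{9} = \frac{- \frac{20}{23} + \frac{11}{5}}{9} = \frac{1}{9} \cdot \frac{153}{115} = \frac{17}{115} \approx 0.14783$)
$H = - \frac{867}{23}$ ($H = 17 \cdot \frac{17}{115} \cdot 3 \left(-5\right) = \frac{289}{115} \left(-15\right) = - \frac{867}{23} \approx -37.696$)
$\frac{U{\left(293 - 200 \right)} - 133710}{285772 + \left(-150798 + H\right)} = \frac{-79 - 133710}{285772 - \frac{3469221}{23}} = - \frac{133789}{285772 - \frac{3469221}{23}} = - \frac{133789}{\frac{3103535}{23}} = \left(-133789\right) \frac{23}{3103535} = - \frac{3077147}{3103535}$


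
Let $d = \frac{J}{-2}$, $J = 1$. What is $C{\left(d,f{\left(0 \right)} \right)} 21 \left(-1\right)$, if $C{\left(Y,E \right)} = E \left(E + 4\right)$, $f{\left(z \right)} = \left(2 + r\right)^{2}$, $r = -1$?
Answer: $-105$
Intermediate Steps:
$f{\left(z \right)} = 1$ ($f{\left(z \right)} = \left(2 - 1\right)^{2} = 1^{2} = 1$)
$d = - \frac{1}{2}$ ($d = 1 \frac{1}{-2} = 1 \left(- \frac{1}{2}\right) = - \frac{1}{2} \approx -0.5$)
$C{\left(Y,E \right)} = E \left(4 + E\right)$
$C{\left(d,f{\left(0 \right)} \right)} 21 \left(-1\right) = 1 \left(4 + 1\right) 21 \left(-1\right) = 1 \cdot 5 \cdot 21 \left(-1\right) = 5 \cdot 21 \left(-1\right) = 105 \left(-1\right) = -105$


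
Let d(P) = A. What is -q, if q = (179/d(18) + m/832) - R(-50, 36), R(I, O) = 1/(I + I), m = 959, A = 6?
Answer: -1934149/62400 ≈ -30.996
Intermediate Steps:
d(P) = 6
R(I, O) = 1/(2*I)
q = 1934149/62400 (q = (179/6 + 959/832) - 1/(2*(-50)) = (179*(⅙) + 959*(1/832)) - (-1)/(2*50) = (179/6 + 959/832) - 1*(-1/100) = 77341/2496 + 1/100 = 1934149/62400 ≈ 30.996)
-q = -1*1934149/62400 = -1934149/62400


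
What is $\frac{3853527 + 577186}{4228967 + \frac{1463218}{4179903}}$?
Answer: $\frac{18519950560839}{17676673313419} \approx 1.0477$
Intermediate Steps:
$\frac{3853527 + 577186}{4228967 + \frac{1463218}{4179903}} = \frac{4430713}{4228967 + 1463218 \cdot \frac{1}{4179903}} = \frac{4430713}{4228967 + \frac{1463218}{4179903}} = \frac{4430713}{\frac{17676673313419}{4179903}} = 4430713 \cdot \frac{4179903}{17676673313419} = \frac{18519950560839}{17676673313419}$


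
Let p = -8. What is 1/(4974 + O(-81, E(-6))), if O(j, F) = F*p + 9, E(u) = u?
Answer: 1/5031 ≈ 0.00019877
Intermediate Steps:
O(j, F) = 9 - 8*F (O(j, F) = F*(-8) + 9 = -8*F + 9 = 9 - 8*F)
1/(4974 + O(-81, E(-6))) = 1/(4974 + (9 - 8*(-6))) = 1/(4974 + (9 + 48)) = 1/(4974 + 57) = 1/5031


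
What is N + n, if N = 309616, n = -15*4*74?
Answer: 305176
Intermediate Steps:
n = -4440 (n = -60*74 = -4440)
N + n = 309616 - 4440 = 305176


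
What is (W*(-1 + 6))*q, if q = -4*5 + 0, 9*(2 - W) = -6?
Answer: -800/3 ≈ -266.67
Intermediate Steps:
W = 8/3 (W = 2 - 1/9*(-6) = 2 + 2/3 = 8/3 ≈ 2.6667)
q = -20 (q = -20 + 0 = -20)
(W*(-1 + 6))*q = (8*(-1 + 6)/3)*(-20) = ((8/3)*5)*(-20) = (40/3)*(-20) = -800/3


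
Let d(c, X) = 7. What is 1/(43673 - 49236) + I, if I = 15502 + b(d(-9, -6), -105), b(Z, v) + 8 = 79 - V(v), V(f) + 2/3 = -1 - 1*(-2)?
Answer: 259892231/16689 ≈ 15573.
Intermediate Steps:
V(f) = ⅓ (V(f) = -⅔ + (-1 - 1*(-2)) = -⅔ + (-1 + 2) = -⅔ + 1 = ⅓)
b(Z, v) = 212/3 (b(Z, v) = -8 + (79 - 1*⅓) = -8 + (79 - ⅓) = -8 + 236/3 = 212/3)
I = 46718/3 (I = 15502 + 212/3 = 46718/3 ≈ 15573.)
1/(43673 - 49236) + I = 1/(43673 - 49236) + 46718/3 = 1/(-5563) + 46718/3 = -1/5563 + 46718/3 = 259892231/16689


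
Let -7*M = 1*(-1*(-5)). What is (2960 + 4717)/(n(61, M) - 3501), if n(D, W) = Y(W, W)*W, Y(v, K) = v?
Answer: -376173/171524 ≈ -2.1931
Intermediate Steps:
M = -5/7 (M = -(-1*(-5))/7 = -5/7 ≈ -0.71429)
n(D, W) = W² (n(D, W) = W*W = W²)
(2960 + 4717)/(n(61, M) - 3501) = (2960 + 4717)/((-5/7)² - 3501) = 7677/(25/49 - 3501) = 7677/(-171524/49) = 7677*(-49/171524) = -376173/171524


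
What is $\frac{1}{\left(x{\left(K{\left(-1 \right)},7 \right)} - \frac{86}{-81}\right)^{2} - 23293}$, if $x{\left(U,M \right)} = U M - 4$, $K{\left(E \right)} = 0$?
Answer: $- \frac{6561}{152768729} \approx -4.2947 \cdot 10^{-5}$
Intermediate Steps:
$x{\left(U,M \right)} = -4 + M U$ ($x{\left(U,M \right)} = M U - 4 = -4 + M U$)
$\frac{1}{\left(x{\left(K{\left(-1 \right)},7 \right)} - \frac{86}{-81}\right)^{2} - 23293} = \frac{1}{\left(\left(-4 + 7 \cdot 0\right) - \frac{86}{-81}\right)^{2} - 23293} = \frac{1}{\left(\left(-4 + 0\right) - - \frac{86}{81}\right)^{2} - 23293} = \frac{1}{\left(-4 + \frac{86}{81}\right)^{2} - 23293} = \frac{1}{\left(- \frac{238}{81}\right)^{2} - 23293} = \frac{1}{\frac{56644}{6561} - 23293} = \frac{1}{- \frac{152768729}{6561}} = - \frac{6561}{152768729}$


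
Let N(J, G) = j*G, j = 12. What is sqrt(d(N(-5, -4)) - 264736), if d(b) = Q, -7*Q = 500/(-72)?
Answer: I*sqrt(466992554)/42 ≈ 514.52*I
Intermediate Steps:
N(J, G) = 12*G
Q = 125/126 (Q = -500/(7*(-72)) = -500*(-1)/(7*72) = -1/7*(-125/18) = 125/126 ≈ 0.99206)
d(b) = 125/126
sqrt(d(N(-5, -4)) - 264736) = sqrt(125/126 - 264736) = sqrt(-33356611/126) = I*sqrt(466992554)/42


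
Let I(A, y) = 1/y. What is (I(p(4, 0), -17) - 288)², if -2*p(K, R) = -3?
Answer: 23980609/289 ≈ 82978.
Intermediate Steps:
p(K, R) = 3/2 (p(K, R) = -½*(-3) = 3/2)
(I(p(4, 0), -17) - 288)² = (1/(-17) - 288)² = (-1/17 - 288)² = (-4897/17)² = 23980609/289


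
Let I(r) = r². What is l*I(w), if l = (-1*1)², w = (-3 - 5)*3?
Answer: 576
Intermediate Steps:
w = -24 (w = -8*3 = -24)
l = 1 (l = (-1)² = 1)
l*I(w) = 1*(-24)² = 1*576 = 576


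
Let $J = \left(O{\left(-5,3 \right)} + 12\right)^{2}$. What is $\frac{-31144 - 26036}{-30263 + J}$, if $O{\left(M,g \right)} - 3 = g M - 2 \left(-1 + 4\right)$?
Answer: $\frac{57180}{30227} \approx 1.8917$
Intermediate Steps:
$O{\left(M,g \right)} = -3 + M g$ ($O{\left(M,g \right)} = 3 + \left(g M - 2 \left(-1 + 4\right)\right) = 3 + \left(M g - 6\right) = 3 + \left(-6 + M g\right) = -3 + M g$)
$J = 36$ ($J = \left(\left(-3 - 15\right) + 12\right)^{2} = \left(-18 + 12\right)^{2} = \left(-6\right)^{2} = 36$)
$\frac{-31144 - 26036}{-30263 + J} = \frac{-31144 - 26036}{-30263 + 36} = - \frac{57180}{-30227} = \left(-57180\right) \left(- \frac{1}{30227}\right) = \frac{57180}{30227}$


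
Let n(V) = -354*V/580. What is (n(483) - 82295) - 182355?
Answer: -76833991/290 ≈ -2.6495e+5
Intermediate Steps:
n(V) = -177*V/290
(n(483) - 82295) - 182355 = (-177/290*483 - 82295) - 182355 = (-85491/290 - 82295) - 182355 = -23951041/290 - 182355 = -76833991/290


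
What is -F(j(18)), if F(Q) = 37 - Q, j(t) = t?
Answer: -19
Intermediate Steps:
-F(j(18)) = -(37 - 1*18) = -(37 - 18) = -1*19 = -19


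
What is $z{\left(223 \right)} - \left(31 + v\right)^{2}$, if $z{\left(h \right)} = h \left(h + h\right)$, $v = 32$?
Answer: $95489$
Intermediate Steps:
$z{\left(h \right)} = 2 h^{2}$ ($z{\left(h \right)} = h 2 h = 2 h^{2}$)
$z{\left(223 \right)} - \left(31 + v\right)^{2} = 2 \cdot 223^{2} - \left(31 + 32\right)^{2} = 2 \cdot 49729 - 63^{2} = 99458 - 3969 = 95489$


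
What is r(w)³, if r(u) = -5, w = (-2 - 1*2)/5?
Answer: -125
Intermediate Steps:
w = -⅘ (w = (-2 - 2)*(⅕) = -4*⅕ = -⅘ ≈ -0.80000)
r(w)³ = (-5)³ = -125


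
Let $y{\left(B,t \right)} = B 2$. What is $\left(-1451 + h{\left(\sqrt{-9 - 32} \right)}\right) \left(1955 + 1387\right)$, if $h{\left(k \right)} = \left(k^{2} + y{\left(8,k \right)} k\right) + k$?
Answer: $-4986264 + 56814 i \sqrt{41} \approx -4.9863 \cdot 10^{6} + 3.6379 \cdot 10^{5} i$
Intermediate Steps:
$y{\left(B,t \right)} = 2 B$
$h{\left(k \right)} = k^{2} + 17 k$ ($h{\left(k \right)} = \left(k^{2} + 2 \cdot 8 k\right) + k = \left(k^{2} + 16 k\right) + k = k^{2} + 17 k$)
$\left(-1451 + h{\left(\sqrt{-9 - 32} \right)}\right) \left(1955 + 1387\right) = \left(-1451 + \sqrt{-9 - 32} \left(17 + \sqrt{-9 - 32}\right)\right) \left(1955 + 1387\right) = \left(-1451 + \sqrt{-41} \left(17 + \sqrt{-41}\right)\right) 3342 = \left(-1451 + i \sqrt{41} \left(17 + i \sqrt{41}\right)\right) 3342 = -4849242 + 3342 i \sqrt{41} \left(17 + i \sqrt{41}\right)$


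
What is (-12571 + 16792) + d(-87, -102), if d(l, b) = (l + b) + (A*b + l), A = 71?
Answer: -3297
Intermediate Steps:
d(l, b) = 2*l + 72*b (d(l, b) = (l + b) + (71*b + l) = (b + l) + (l + 71*b) = 2*l + 72*b)
(-12571 + 16792) + d(-87, -102) = (-12571 + 16792) + (2*(-87) + 72*(-102)) = 4221 + (-174 - 7344) = 4221 - 7518 = -3297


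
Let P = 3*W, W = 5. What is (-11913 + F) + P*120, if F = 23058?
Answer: 12945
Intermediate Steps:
P = 15 (P = 3*5 = 15)
(-11913 + F) + P*120 = (-11913 + 23058) + 15*120 = 11145 + 1800 = 12945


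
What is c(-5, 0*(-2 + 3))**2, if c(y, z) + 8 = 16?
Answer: 64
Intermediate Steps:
c(y, z) = 8 (c(y, z) = -8 + 16 = 8)
c(-5, 0*(-2 + 3))**2 = 8**2 = 64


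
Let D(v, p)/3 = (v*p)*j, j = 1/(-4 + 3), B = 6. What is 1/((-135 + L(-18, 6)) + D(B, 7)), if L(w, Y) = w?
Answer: -1/279 ≈ -0.0035842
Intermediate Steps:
j = -1 (j = 1/(-1) = -1)
D(v, p) = -3*p*v (D(v, p) = 3*((v*p)*(-1)) = 3*((p*v)*(-1)) = 3*(-p*v) = -3*p*v)
1/((-135 + L(-18, 6)) + D(B, 7)) = 1/((-135 - 18) - 3*7*6) = 1/(-153 - 126) = 1/(-279) = -1/279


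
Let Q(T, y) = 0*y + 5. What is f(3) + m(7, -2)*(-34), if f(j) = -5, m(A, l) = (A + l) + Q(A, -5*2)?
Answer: -345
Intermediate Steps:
Q(T, y) = 5 (Q(T, y) = 0 + 5 = 5)
m(A, l) = 5 + A + l (m(A, l) = (A + l) + 5 = 5 + A + l)
f(3) + m(7, -2)*(-34) = -5 + (5 + 7 - 2)*(-34) = -5 + 10*(-34) = -5 - 340 = -345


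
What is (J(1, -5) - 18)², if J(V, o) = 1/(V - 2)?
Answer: 361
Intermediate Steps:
J(V, o) = 1/(-2 + V)
(J(1, -5) - 18)² = (1/(-2 + 1) - 18)² = (1/(-1) - 18)² = (-1 - 18)² = (-19)² = 361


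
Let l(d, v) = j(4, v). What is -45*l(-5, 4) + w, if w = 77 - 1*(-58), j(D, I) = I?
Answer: -45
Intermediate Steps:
w = 135 (w = 77 + 58 = 135)
l(d, v) = v
-45*l(-5, 4) + w = -45*4 + 135 = -180 + 135 = -45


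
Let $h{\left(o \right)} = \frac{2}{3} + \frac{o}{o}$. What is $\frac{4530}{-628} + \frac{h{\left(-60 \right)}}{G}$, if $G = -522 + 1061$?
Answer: $- \frac{3660935}{507738} \approx -7.2103$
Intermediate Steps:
$G = 539$
$h{\left(o \right)} = \frac{5}{3}$ ($h{\left(o \right)} = 2 \cdot \frac{1}{3} + 1 = \frac{2}{3} + 1 = \frac{5}{3}$)
$\frac{4530}{-628} + \frac{h{\left(-60 \right)}}{G} = \frac{4530}{-628} + \frac{5}{3 \cdot 539} = 4530 \left(- \frac{1}{628}\right) + \frac{5}{3} \cdot \frac{1}{539} = - \frac{2265}{314} + \frac{5}{1617} = - \frac{3660935}{507738}$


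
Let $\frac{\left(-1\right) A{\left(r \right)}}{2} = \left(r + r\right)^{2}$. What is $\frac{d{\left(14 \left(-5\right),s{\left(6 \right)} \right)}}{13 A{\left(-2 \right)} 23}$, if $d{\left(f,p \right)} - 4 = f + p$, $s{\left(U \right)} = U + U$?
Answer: $\frac{27}{4784} \approx 0.0056438$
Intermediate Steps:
$s{\left(U \right)} = 2 U$
$A{\left(r \right)} = - 8 r^{2}$ ($A{\left(r \right)} = - 2 \left(r + r\right)^{2} = - 2 \left(2 r\right)^{2} = - 2 \cdot 4 r^{2} = - 8 r^{2}$)
$d{\left(f,p \right)} = 4 + f + p$ ($d{\left(f,p \right)} = 4 + \left(f + p\right) = 4 + f + p$)
$\frac{d{\left(14 \left(-5\right),s{\left(6 \right)} \right)}}{13 A{\left(-2 \right)} 23} = \frac{4 + 14 \left(-5\right) + 2 \cdot 6}{13 \left(- 8 \left(-2\right)^{2}\right) 23} = \frac{4 - 70 + 12}{13 \left(\left(-8\right) 4\right) 23} = - \frac{54}{13 \left(-32\right) 23} = - \frac{54}{\left(-416\right) 23} = - \frac{54}{-9568} = \left(-54\right) \left(- \frac{1}{9568}\right) = \frac{27}{4784}$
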